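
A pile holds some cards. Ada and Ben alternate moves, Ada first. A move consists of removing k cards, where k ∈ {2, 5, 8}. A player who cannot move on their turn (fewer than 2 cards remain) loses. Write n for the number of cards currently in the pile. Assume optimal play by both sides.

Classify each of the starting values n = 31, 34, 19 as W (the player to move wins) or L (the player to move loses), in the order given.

Use the standard recursion: the mover loses at a terminal position; elsewhere, the mover wins exactly when some move hands the opponent an L position.
n=0: no move → L
n=1: no move → L
n=2: can move to 0, which is L ⇒ W
n=3: can move to 1, which is L ⇒ W
n=4: the only move is to 2(W), a W ⇒ L
n=5: can move to 0, which is L ⇒ W
n=6: can move to 4, which is L ⇒ W
n=7: moves to 5(W), 2(W); every one is W ⇒ L
n=8: can move to 0, which is L ⇒ W
n=9: can move to 7, which is L ⇒ W
n=10: moves to 8(W), 5(W), 2(W); every one is W ⇒ L
n=11: moves to 9(W), 6(W), 3(W); every one is W ⇒ L
n=12: can move to 10, which is L ⇒ W
n=13: can move to 11, which is L ⇒ W
n=14: moves to 12(W), 9(W), 6(W); every one is W ⇒ L
n=15: can move to 10, which is L ⇒ W
n=16: can move to 14, which is L ⇒ W
n=17: moves to 15(W), 12(W), 9(W); every one is W ⇒ L
n=18: can move to 10, which is L ⇒ W
n=19: can move to 17, which is L ⇒ W
n=20: moves to 18(W), 15(W), 12(W); every one is W ⇒ L
n=21: moves to 19(W), 16(W), 13(W); every one is W ⇒ L
n=22: can move to 20, which is L ⇒ W
n=23: can move to 21, which is L ⇒ W
n=24: moves to 22(W), 19(W), 16(W); every one is W ⇒ L
n=25: can move to 20, which is L ⇒ W
n=26: can move to 24, which is L ⇒ W
n=27: moves to 25(W), 22(W), 19(W); every one is W ⇒ L
n=28: can move to 20, which is L ⇒ W
n=29: can move to 27, which is L ⇒ W
n=30: moves to 28(W), 25(W), 22(W); every one is W ⇒ L
n=31: moves to 29(W), 26(W), 23(W); every one is W ⇒ L
n=32: can move to 30, which is L ⇒ W
n=33: can move to 31, which is L ⇒ W
n=34: moves to 32(W), 29(W), 26(W); every one is W ⇒ L

31: L, 34: L, 19: W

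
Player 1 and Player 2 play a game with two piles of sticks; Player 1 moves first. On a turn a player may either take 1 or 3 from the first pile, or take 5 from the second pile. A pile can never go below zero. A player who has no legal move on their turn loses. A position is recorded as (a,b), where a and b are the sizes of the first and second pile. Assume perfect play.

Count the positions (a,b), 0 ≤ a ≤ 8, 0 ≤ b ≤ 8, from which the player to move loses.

Work bottom-up. With no move the player to move loses. Otherwise the position is W if at least one move leads to an L position for the opponent, and L if every move leads to a W.
Every move lowers a or b (never raises either), so fill the grid row by row in increasing a, and left to right within a row: each cell's successors are then already labelled.
      b=0  b=1  b=2  b=3  b=4  b=5  b=6  b=7  b=8
a=0:    L    L    L    L    L    W    W    W    W
a=1:    W    W    W    W    W    L    L    L    L
a=2:    L    L    L    L    L    W    W    W    W
a=3:    W    W    W    W    W    L    L    L    L
a=4:    L    L    L    L    L    W    W    W    W
a=5:    W    W    W    W    W    L    L    L    L
a=6:    L    L    L    L    L    W    W    W    W
a=7:    W    W    W    W    W    L    L    L    L
a=8:    L    L    L    L    L    W    W    W    W
Cells with no legal move (terminal, hence L): (0,0), (0,1), (0,2), (0,3), (0,4).
The remaining L cells, each justified by listing all of its moves:
(1,5): L (options (0,5)(W), (1,0)(W) are all W)
(1,6): L (options (0,6)(W), (1,1)(W) are all W)
(1,7): L (options (0,7)(W), (1,2)(W) are all W)
(1,8): L (options (0,8)(W), (1,3)(W) are all W)
(2,0): L (sole option (1,0)(W) is W)
(2,1): L (sole option (1,1)(W) is W)
(2,2): L (sole option (1,2)(W) is W)
(2,3): L (sole option (1,3)(W) is W)
(2,4): L (sole option (1,4)(W) is W)
(3,5): L (options (2,5)(W), (0,5)(W), (3,0)(W) are all W)
(3,6): L (options (2,6)(W), (0,6)(W), (3,1)(W) are all W)
(3,7): L (options (2,7)(W), (0,7)(W), (3,2)(W) are all W)
(3,8): L (options (2,8)(W), (0,8)(W), (3,3)(W) are all W)
(4,0): L (options (3,0)(W), (1,0)(W) are all W)
(4,1): L (options (3,1)(W), (1,1)(W) are all W)
(4,2): L (options (3,2)(W), (1,2)(W) are all W)
(4,3): L (options (3,3)(W), (1,3)(W) are all W)
(4,4): L (options (3,4)(W), (1,4)(W) are all W)
(5,5): L (options (4,5)(W), (2,5)(W), (5,0)(W) are all W)
(5,6): L (options (4,6)(W), (2,6)(W), (5,1)(W) are all W)
(5,7): L (options (4,7)(W), (2,7)(W), (5,2)(W) are all W)
(5,8): L (options (4,8)(W), (2,8)(W), (5,3)(W) are all W)
(6,0): L (options (5,0)(W), (3,0)(W) are all W)
(6,1): L (options (5,1)(W), (3,1)(W) are all W)
(6,2): L (options (5,2)(W), (3,2)(W) are all W)
(6,3): L (options (5,3)(W), (3,3)(W) are all W)
(6,4): L (options (5,4)(W), (3,4)(W) are all W)
(7,5): L (options (6,5)(W), (4,5)(W), (7,0)(W) are all W)
(7,6): L (options (6,6)(W), (4,6)(W), (7,1)(W) are all W)
(7,7): L (options (6,7)(W), (4,7)(W), (7,2)(W) are all W)
(7,8): L (options (6,8)(W), (4,8)(W), (7,3)(W) are all W)
(8,0): L (options (7,0)(W), (5,0)(W) are all W)
(8,1): L (options (7,1)(W), (5,1)(W) are all W)
(8,2): L (options (7,2)(W), (5,2)(W) are all W)
(8,3): L (options (7,3)(W), (5,3)(W) are all W)
(8,4): L (options (7,4)(W), (5,4)(W) are all W)
Every other cell has at least one move into one of the L cells above, so it is W.
L cells per row: a=0: 5, a=1: 4, a=2: 5, a=3: 4, a=4: 5, a=5: 4, a=6: 5, a=7: 4, a=8: 5; total 41.

41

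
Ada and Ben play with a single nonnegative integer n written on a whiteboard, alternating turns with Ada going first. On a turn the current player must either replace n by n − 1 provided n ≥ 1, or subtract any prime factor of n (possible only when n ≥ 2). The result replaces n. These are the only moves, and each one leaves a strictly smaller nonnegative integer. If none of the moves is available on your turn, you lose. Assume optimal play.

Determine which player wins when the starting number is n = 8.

Positions with no move are L. A position that does have a move is losing for the player to move precisely when every available move leads to a winning position for the opponent. Fill in the labels:
n=0: no move → L
n=1: →0(L), so W
n=2: →0(L), so W
n=3: →0(L), so W
n=4: →2(W), 3(W) — all W, so L
n=5: →0(L), so W
n=6: →4(L), so W
n=7: →0(L), so W
n=8: →6(W), 7(W) — all W, so L
Every move from 8 reaches a W position, so the mover loses.

Ben wins.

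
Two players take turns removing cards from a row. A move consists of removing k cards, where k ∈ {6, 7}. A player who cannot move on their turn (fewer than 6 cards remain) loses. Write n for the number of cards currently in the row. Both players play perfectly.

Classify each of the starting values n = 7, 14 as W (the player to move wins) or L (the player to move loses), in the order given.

Compute win/loss labels from the base case upward. A position with no move is L. Any other position is W if it can reach an L in one move, else L.
n=0: no move → L
n=1: no move → L
n=2: no move → L
n=3: no move → L
n=4: no move → L
n=5: no move → L
n=6: reaches L-position 0 → W
n=7: reaches L-position 1 → W
n=8: reaches L-position 2 → W
n=9: reaches L-position 3 → W
n=10: reaches L-position 4 → W
n=11: reaches L-position 5 → W
n=12: reaches L-position 5 → W
n=13: only reaches 7(W), 6(W), all W → L
n=14: only reaches 8(W), 7(W), all W → L

7: W, 14: L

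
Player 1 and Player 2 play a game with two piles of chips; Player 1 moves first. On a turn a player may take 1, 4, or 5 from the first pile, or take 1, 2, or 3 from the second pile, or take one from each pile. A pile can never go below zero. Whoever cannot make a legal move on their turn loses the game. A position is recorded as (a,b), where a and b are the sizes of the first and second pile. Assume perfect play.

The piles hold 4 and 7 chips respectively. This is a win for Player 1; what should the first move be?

Work bottom-up. With no move the player to move loses. Otherwise the position is W if at least one move leads to an L position for the opponent, and L if every move leads to a W.
No move ever increases a pile, so every position that can arise here has a ≤ 4 and b ≤ 7; it is enough to label the cells with 0 ≤ a ≤ 4 and 0 ≤ b ≤ 7.
Every move lowers a or b (never raises either), so fill the grid row by row in increasing a, and left to right within a row: each cell's successors are then already labelled.
      b=0  b=1  b=2  b=3  b=4  b=5  b=6  b=7
a=0:    L    W    W    W    L    W    W    W
a=1:    W    W    L    W    W    W    L    W
a=2:    L    W    W    W    L    W    W    W
a=3:    W    W    L    W    W    W    L    W
a=4:    W    L    W    W    W    L    W    W
Cells with no legal move (terminal, hence L): (0,0).
The remaining L cells, each justified by listing all of its moves:
(0,4): →(0,3)(W), (0,2)(W), (0,1)(W) — all W, so L
(1,2): →(0,2)(W), (1,1)(W), (1,0)(W), (0,1)(W) — all W, so L
(1,6): →(0,6)(W), (1,5)(W), (1,4)(W), (1,3)(W), (0,5)(W) — all W, so L
(2,0): →(1,0)(W) only, which is W, so L
(2,4): →(1,4)(W), (2,3)(W), (2,2)(W), (2,1)(W), (1,3)(W) — all W, so L
(3,2): →(2,2)(W), (3,1)(W), (3,0)(W), (2,1)(W) — all W, so L
(3,6): →(2,6)(W), (3,5)(W), (3,4)(W), (3,3)(W), (2,5)(W) — all W, so L
(4,1): →(3,1)(W), (0,1)(W), (4,0)(W), (3,0)(W) — all W, so L
(4,5): →(3,5)(W), (0,5)(W), (4,4)(W), (4,3)(W), (4,2)(W), (3,4)(W) — all W, so L
Every other cell has at least one move into one of the L cells above, so it is W.
From (4,7), the L positions reachable in one move are: (4,5), (3,6). Any move reaching one of these is winning.

Move to (4,5).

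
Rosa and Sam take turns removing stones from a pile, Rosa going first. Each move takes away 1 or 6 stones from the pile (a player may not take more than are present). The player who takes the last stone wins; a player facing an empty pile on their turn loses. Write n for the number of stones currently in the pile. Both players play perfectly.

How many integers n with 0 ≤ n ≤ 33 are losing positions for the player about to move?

Classify positions by backward induction: terminal positions (no move available) are L. From any other position, the mover wins iff some move reaches an L.
n=0: no move → L
n=1: can move to 0, which is L ⇒ W
n=2: the only move is to 1(W), a W ⇒ L
n=3: can move to 2, which is L ⇒ W
n=4: the only move is to 3(W), a W ⇒ L
n=5: can move to 4, which is L ⇒ W
n=6: can move to 0, which is L ⇒ W
n=7: moves to 6(W), 1(W); every one is W ⇒ L
n=8: can move to 7, which is L ⇒ W
n=9: moves to 8(W), 3(W); every one is W ⇒ L
n=10: can move to 9, which is L ⇒ W
n=11: moves to 10(W), 5(W); every one is W ⇒ L
n=12: can move to 11, which is L ⇒ W
n=13: can move to 7, which is L ⇒ W
n=14: moves to 13(W), 8(W); every one is W ⇒ L
n=15: can move to 14, which is L ⇒ W
n=16: moves to 15(W), 10(W); every one is W ⇒ L
n=17: can move to 16, which is L ⇒ W
n=18: moves to 17(W), 12(W); every one is W ⇒ L
n=19: can move to 18, which is L ⇒ W
n=20: can move to 14, which is L ⇒ W
n=21: moves to 20(W), 15(W); every one is W ⇒ L
n=22: can move to 21, which is L ⇒ W
n=23: moves to 22(W), 17(W); every one is W ⇒ L
n=24: can move to 23, which is L ⇒ W
n=25: moves to 24(W), 19(W); every one is W ⇒ L
n=26: can move to 25, which is L ⇒ W
n=27: can move to 21, which is L ⇒ W
n=28: moves to 27(W), 22(W); every one is W ⇒ L
n=29: can move to 28, which is L ⇒ W
n=30: moves to 29(W), 24(W); every one is W ⇒ L
n=31: can move to 30, which is L ⇒ W
n=32: moves to 31(W), 26(W); every one is W ⇒ L
n=33: can move to 32, which is L ⇒ W
L entries with 0 ≤ n ≤ 33: n = 0, 2, 4, 7, 9, 11, 14, 16, 18, 21, 23, 25, 28, 30, 32; that makes 15.

15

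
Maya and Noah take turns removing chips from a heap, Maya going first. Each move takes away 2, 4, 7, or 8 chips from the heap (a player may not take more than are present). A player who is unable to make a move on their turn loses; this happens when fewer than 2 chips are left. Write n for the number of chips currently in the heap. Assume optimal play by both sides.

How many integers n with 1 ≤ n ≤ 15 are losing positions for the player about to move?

4

Use the standard recursion: the mover loses at a terminal position; elsewhere, the mover wins exactly when some move hands the opponent an L position.
n=0: no move → L
n=1: no move → L
n=2: reaches L-position 0 → W
n=3: reaches L-position 1 → W
n=4: reaches L-position 0 → W
n=5: reaches L-position 1 → W
n=6: only reaches 4(W), 2(W), all W → L
n=7: reaches L-position 0 → W
n=8: reaches L-position 6 → W
n=9: reaches L-position 1 → W
n=10: reaches L-position 6 → W
n=11: only reaches 9(W), 7(W), 4(W), 3(W), all W → L
n=12: only reaches 10(W), 8(W), 5(W), 4(W), all W → L
n=13: reaches L-position 11 → W
n=14: reaches L-position 12 → W
n=15: reaches L-position 11 → W
L entries with 1 ≤ n ≤ 15 (n=0 is outside the asked range and is not counted): n = 1, 6, 11, 12; that makes 4.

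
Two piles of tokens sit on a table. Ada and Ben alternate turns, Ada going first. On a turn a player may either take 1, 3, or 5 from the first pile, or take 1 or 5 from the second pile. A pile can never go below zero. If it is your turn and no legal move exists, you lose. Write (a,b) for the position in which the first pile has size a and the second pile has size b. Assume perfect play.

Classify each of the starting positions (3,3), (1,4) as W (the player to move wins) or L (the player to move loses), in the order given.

Build the W/L table. Terminal = L. A non-terminal position is W if it has a move to some L; otherwise it is L.
No move ever increases a pile, so every position that can arise here has a ≤ 3 and b ≤ 4; it is enough to label the cells with 0 ≤ a ≤ 3 and 0 ≤ b ≤ 4.
Every move lowers a or b (never raises either), so fill the grid row by row in increasing a, and left to right within a row: each cell's successors are then already labelled.
      b=0  b=1  b=2  b=3  b=4
a=0:    L    W    L    W    L
a=1:    W    L    W    L    W
a=2:    L    W    L    W    L
a=3:    W    L    W    L    W
Cells with no legal move (terminal, hence L): (0,0).
The remaining L cells, each justified by listing all of its moves:
(0,2): the only move is to (0,1)(W), a W ⇒ L
(0,4): the only move is to (0,3)(W), a W ⇒ L
(1,1): moves to (0,1)(W), (1,0)(W); every one is W ⇒ L
(1,3): moves to (0,3)(W), (1,2)(W); every one is W ⇒ L
(2,0): the only move is to (1,0)(W), a W ⇒ L
(2,2): moves to (1,2)(W), (2,1)(W); every one is W ⇒ L
(2,4): moves to (1,4)(W), (2,3)(W); every one is W ⇒ L
(3,1): moves to (2,1)(W), (0,1)(W), (3,0)(W); every one is W ⇒ L
(3,3): moves to (2,3)(W), (0,3)(W), (3,2)(W); every one is W ⇒ L
Every other cell has at least one move into one of the L cells above, so it is W.
(3,3): one of the L cells justified above, so L
(1,4): the move to (0,4) reaches an L cell, so W

(3,3): L, (1,4): W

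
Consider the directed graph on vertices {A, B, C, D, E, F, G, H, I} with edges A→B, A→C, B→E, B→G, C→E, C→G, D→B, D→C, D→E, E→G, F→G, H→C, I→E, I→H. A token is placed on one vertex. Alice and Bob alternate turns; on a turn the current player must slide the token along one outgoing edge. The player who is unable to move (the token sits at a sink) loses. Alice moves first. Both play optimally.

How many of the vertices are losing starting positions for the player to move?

Compute win/loss labels from the base case upward. A position with no move is L. Any other position is W if it can reach an L in one move, else L.
Every edge goes from a vertex to one that appears earlier in the order G, F, E, C, B, H, A, D, I, so processing vertices in that order labels each vertex after all of its successors.
G: no outgoing edge → L
F: reaches L-position G → W
E: reaches L-position G → W
C: reaches L-position G → W
B: reaches L-position G → W
H: only reaches C(W), which is W → L
A: only reaches B(W), C(W), all W → L
D: only reaches B(W), C(W), E(W), all W → L
I: reaches L-position H → W
The L vertices are A, D, G, H; that is 4 in all.

4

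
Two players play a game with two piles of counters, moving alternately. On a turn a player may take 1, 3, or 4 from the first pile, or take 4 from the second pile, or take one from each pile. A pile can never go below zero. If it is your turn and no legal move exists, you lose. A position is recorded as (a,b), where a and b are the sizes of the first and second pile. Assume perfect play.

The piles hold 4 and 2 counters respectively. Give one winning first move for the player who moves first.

Use the standard recursion: the mover loses at a terminal position; elsewhere, the mover wins exactly when some move hands the opponent an L position.
No move ever increases a pile, so every position that can arise here has a ≤ 4 and b ≤ 2; it is enough to label the cells with 0 ≤ a ≤ 4 and 0 ≤ b ≤ 2.
Every move lowers a or b (never raises either), so fill the grid row by row in increasing a, and left to right within a row: each cell's successors are then already labelled.
      b=0  b=1  b=2
a=0:    L    L    L
a=1:    W    W    W
a=2:    L    L    L
a=3:    W    W    W
a=4:    W    W    W
Cells with no legal move (terminal, hence L): (0,0), (0,1), (0,2).
The remaining L cells, each justified by listing all of its moves:
(2,0): L (sole option (1,0)(W) is W)
(2,1): L (options (1,1)(W), (1,0)(W) are all W)
(2,2): L (options (1,2)(W), (1,1)(W) are all W)
Every other cell has at least one move into one of the L cells above, so it is W.
From (4,2), the L positions reachable in one move are: (0,2).

Move to (0,2).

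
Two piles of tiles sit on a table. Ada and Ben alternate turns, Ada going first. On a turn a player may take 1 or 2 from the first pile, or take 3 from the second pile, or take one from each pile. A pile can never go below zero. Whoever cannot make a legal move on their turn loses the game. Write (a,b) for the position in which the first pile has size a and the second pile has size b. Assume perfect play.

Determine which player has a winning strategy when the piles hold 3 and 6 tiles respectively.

Use the standard recursion: the mover loses at a terminal position; elsewhere, the mover wins exactly when some move hands the opponent an L position.
No move ever increases a pile, so every position that can arise here has a ≤ 3 and b ≤ 6; it is enough to label the cells with 0 ≤ a ≤ 3 and 0 ≤ b ≤ 6.
Every move lowers a or b (never raises either), so fill the grid row by row in increasing a, and left to right within a row: each cell's successors are then already labelled.
      b=0  b=1  b=2  b=3  b=4  b=5  b=6
a=0:    L    L    L    W    W    W    L
a=1:    W    W    W    W    L    L    W
a=2:    W    W    W    L    W    W    W
a=3:    L    L    L    W    W    W    L
Cells with no legal move (terminal, hence L): (0,0), (0,1), (0,2).
The remaining L cells, each justified by listing all of its moves:
(0,6): →(0,3)(W) only, which is W, so L
(1,4): →(0,4)(W), (1,1)(W), (0,3)(W) — all W, so L
(1,5): →(0,5)(W), (1,2)(W), (0,4)(W) — all W, so L
(2,3): →(1,3)(W), (0,3)(W), (2,0)(W), (1,2)(W) — all W, so L
(3,0): →(2,0)(W), (1,0)(W) — all W, so L
(3,1): →(2,1)(W), (1,1)(W), (2,0)(W) — all W, so L
(3,2): →(2,2)(W), (1,2)(W), (2,1)(W) — all W, so L
(3,6): →(2,6)(W), (1,6)(W), (3,3)(W), (2,5)(W) — all W, so L
Every other cell has at least one move into one of the L cells above, so it is W.
The starting position (3,6) is L: whatever Ada does, the opponent receives a W position.

Ben wins.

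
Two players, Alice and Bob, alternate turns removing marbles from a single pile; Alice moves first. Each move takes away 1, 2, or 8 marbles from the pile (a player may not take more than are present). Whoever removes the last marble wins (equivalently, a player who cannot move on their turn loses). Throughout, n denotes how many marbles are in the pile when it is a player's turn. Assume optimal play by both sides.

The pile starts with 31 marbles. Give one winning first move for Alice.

Use the standard recursion: the mover loses at a terminal position; elsewhere, the mover wins exactly when some move hands the opponent an L position.
n=0: no move → L
n=1: can move to 0, which is L ⇒ W
n=2: can move to 0, which is L ⇒ W
n=3: moves to 2(W), 1(W); every one is W ⇒ L
n=4: can move to 3, which is L ⇒ W
n=5: can move to 3, which is L ⇒ W
n=6: moves to 5(W), 4(W); every one is W ⇒ L
n=7: can move to 6, which is L ⇒ W
n=8: can move to 6, which is L ⇒ W
n=9: moves to 8(W), 7(W), 1(W); every one is W ⇒ L
n=10: can move to 9, which is L ⇒ W
n=11: can move to 9, which is L ⇒ W
n=12: moves to 11(W), 10(W), 4(W); every one is W ⇒ L
n=13: can move to 12, which is L ⇒ W
n=14: can move to 12, which is L ⇒ W
n=15: moves to 14(W), 13(W), 7(W); every one is W ⇒ L
n=16: can move to 15, which is L ⇒ W
n=17: can move to 15, which is L ⇒ W
n=18: moves to 17(W), 16(W), 10(W); every one is W ⇒ L
n=19: can move to 18, which is L ⇒ W
n=20: can move to 18, which is L ⇒ W
n=21: moves to 20(W), 19(W), 13(W); every one is W ⇒ L
n=22: can move to 21, which is L ⇒ W
n=23: can move to 21, which is L ⇒ W
n=24: moves to 23(W), 22(W), 16(W); every one is W ⇒ L
n=25: can move to 24, which is L ⇒ W
n=26: can move to 24, which is L ⇒ W
n=27: moves to 26(W), 25(W), 19(W); every one is W ⇒ L
n=28: can move to 27, which is L ⇒ W
n=29: can move to 27, which is L ⇒ W
n=30: moves to 29(W), 28(W), 22(W); every one is W ⇒ L
n=31: can move to 30, which is L ⇒ W
From 31, the L positions reachable in one move are: 30.

Remove 1, leaving 30.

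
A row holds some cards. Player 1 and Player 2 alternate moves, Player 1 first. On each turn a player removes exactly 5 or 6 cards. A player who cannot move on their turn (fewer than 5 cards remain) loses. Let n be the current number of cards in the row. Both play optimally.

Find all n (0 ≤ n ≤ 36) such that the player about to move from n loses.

Compute win/loss labels from the base case upward. A position with no move is L. Any other position is W if it can reach an L in one move, else L.
n=0: no move → L
n=1: no move → L
n=2: no move → L
n=3: no move → L
n=4: no move → L
n=5: W (go to 0, an L position)
n=6: W (go to 1, an L position)
n=7: W (go to 2, an L position)
n=8: W (go to 3, an L position)
n=9: W (go to 4, an L position)
n=10: W (go to 4, an L position)
n=11: L (options 6(W), 5(W) are all W)
n=12: L (options 7(W), 6(W) are all W)
n=13: L (options 8(W), 7(W) are all W)
n=14: L (options 9(W), 8(W) are all W)
n=15: L (options 10(W), 9(W) are all W)
n=16: W (go to 11, an L position)
n=17: W (go to 12, an L position)
n=18: W (go to 13, an L position)
n=19: W (go to 14, an L position)
n=20: W (go to 15, an L position)
n=21: W (go to 15, an L position)
n=22: L (options 17(W), 16(W) are all W)
n=23: L (options 18(W), 17(W) are all W)
n=24: L (options 19(W), 18(W) are all W)
n=25: L (options 20(W), 19(W) are all W)
n=26: L (options 21(W), 20(W) are all W)
n=27: W (go to 22, an L position)
n=28: W (go to 23, an L position)
n=29: W (go to 24, an L position)
n=30: W (go to 25, an L position)
n=31: W (go to 26, an L position)
n=32: W (go to 26, an L position)
n=33: L (options 28(W), 27(W) are all W)
n=34: L (options 29(W), 28(W) are all W)
n=35: L (options 30(W), 29(W) are all W)
n=36: L (options 31(W), 30(W) are all W)
The losing starting values of n are exactly the entries labelled L in this table (19 of them).

0, 1, 2, 3, 4, 11, 12, 13, 14, 15, 22, 23, 24, 25, 26, 33, 34, 35, 36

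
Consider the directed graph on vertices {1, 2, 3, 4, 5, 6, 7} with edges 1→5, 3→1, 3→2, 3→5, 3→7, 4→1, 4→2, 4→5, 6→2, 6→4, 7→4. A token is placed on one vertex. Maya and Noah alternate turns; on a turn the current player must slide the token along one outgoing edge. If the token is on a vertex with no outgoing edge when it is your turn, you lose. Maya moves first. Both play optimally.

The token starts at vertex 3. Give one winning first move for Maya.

Compute win/loss labels from the base case upward. A position with no move is L. Any other position is W if it can reach an L in one move, else L.
Every edge goes from a vertex to one that appears earlier in the order 2, 5, 1, 4, 6, 7, 3, so processing vertices in that order labels each vertex after all of its successors.
2: no outgoing edge → L
5: no outgoing edge → L
1: reaches L-position 5 → W
4: reaches L-position 5 → W
6: reaches L-position 2 → W
7: only reaches 4(W), which is W → L
3: reaches L-position 7 → W
From 3, the L positions reachable in one move are: 7, 5, 2. Any move reaching one of these is winning.

Move to 7.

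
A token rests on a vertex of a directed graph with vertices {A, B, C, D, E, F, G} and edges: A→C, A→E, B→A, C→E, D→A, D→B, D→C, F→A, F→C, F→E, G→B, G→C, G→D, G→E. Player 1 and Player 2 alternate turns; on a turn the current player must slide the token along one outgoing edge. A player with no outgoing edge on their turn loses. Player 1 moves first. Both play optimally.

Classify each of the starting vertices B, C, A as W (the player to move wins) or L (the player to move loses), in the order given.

Compute win/loss labels from the base case upward. A position with no move is L. Any other position is W if it can reach an L in one move, else L.
Every edge goes from a vertex to one that appears earlier in the order E, C, A, F, B, D, G, so processing vertices in that order labels each vertex after all of its successors.
E: no outgoing edge → L
C: →E(L), so W
A: →E(L), so W
F: →E(L), so W
B: →A(W) only, which is W, so L
D: →B(L), so W
G: →B(L), so W

B: L, C: W, A: W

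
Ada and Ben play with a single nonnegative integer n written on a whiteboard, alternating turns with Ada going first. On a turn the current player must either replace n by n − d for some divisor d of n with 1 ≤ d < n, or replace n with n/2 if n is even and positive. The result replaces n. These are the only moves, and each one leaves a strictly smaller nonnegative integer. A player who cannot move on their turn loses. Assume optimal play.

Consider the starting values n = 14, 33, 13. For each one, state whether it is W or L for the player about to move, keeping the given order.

14: W, 33: L, 13: L

Work bottom-up. With no move the player to move loses. Otherwise the position is W if at least one move leads to an L position for the opponent, and L if every move leads to a W.
n=0: no move → L
n=1: no move → L
n=2: W (go to 1, an L position)
n=3: L (sole option 2(W) is W)
n=4: W (go to 3, an L position)
n=5: L (sole option 4(W) is W)
n=6: W (go to 3, an L position)
n=7: L (sole option 6(W) is W)
n=8: W (go to 7, an L position)
n=9: L (options 6(W), 8(W) are all W)
n=10: W (go to 5, an L position)
n=11: L (sole option 10(W) is W)
n=12: W (go to 9, an L position)
n=13: L (sole option 12(W) is W)
n=14: W (go to 7, an L position)
n=15: L (options 10(W), 12(W), 14(W) are all W)
n=16: W (go to 15, an L position)
n=17: L (sole option 16(W) is W)
n=18: W (go to 9, an L position)
n=19: L (sole option 18(W) is W)
n=20: W (go to 15, an L position)
n=21: L (options 14(W), 18(W), 20(W) are all W)
n=22: W (go to 11, an L position)
n=23: L (sole option 22(W) is W)
n=24: W (go to 21, an L position)
n=25: L (options 20(W), 24(W) are all W)
n=26: W (go to 13, an L position)
n=27: L (options 18(W), 24(W), 26(W) are all W)
n=28: W (go to 21, an L position)
n=29: L (sole option 28(W) is W)
n=30: W (go to 15, an L position)
n=31: L (sole option 30(W) is W)
n=32: W (go to 31, an L position)
n=33: L (options 22(W), 30(W), 32(W) are all W)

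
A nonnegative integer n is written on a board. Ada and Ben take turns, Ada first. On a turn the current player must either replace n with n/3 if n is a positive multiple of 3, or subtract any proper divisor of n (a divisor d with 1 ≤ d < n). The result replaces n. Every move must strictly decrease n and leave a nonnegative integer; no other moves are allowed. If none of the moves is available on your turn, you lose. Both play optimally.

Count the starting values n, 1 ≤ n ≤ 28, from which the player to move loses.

12

Build the W/L table. Terminal = L. A non-terminal position is W if it has a move to some L; otherwise it is L.
n=0: no move → L
n=1: no move → L
n=2: W (go to 1, an L position)
n=3: W (go to 1, an L position)
n=4: L (options 2(W), 3(W) are all W)
n=5: W (go to 4, an L position)
n=6: W (go to 4, an L position)
n=7: L (sole option 6(W) is W)
n=8: W (go to 4, an L position)
n=9: L (options 3(W), 6(W), 8(W) are all W)
n=10: W (go to 9, an L position)
n=11: L (sole option 10(W) is W)
n=12: W (go to 4, an L position)
n=13: L (sole option 12(W) is W)
n=14: W (go to 7, an L position)
n=15: L (options 5(W), 10(W), 12(W), 14(W) are all W)
n=16: W (go to 15, an L position)
n=17: L (sole option 16(W) is W)
n=18: W (go to 9, an L position)
n=19: L (sole option 18(W) is W)
n=20: W (go to 15, an L position)
n=21: W (go to 7, an L position)
n=22: W (go to 11, an L position)
n=23: L (sole option 22(W) is W)
n=24: W (go to 23, an L position)
n=25: L (options 20(W), 24(W) are all W)
n=26: W (go to 13, an L position)
n=27: W (go to 9, an L position)
n=28: L (options 14(W), 21(W), 24(W), 26(W), 27(W) are all W)
L entries with 1 ≤ n ≤ 28 (n=0 is outside the asked range and is not counted): n = 1, 4, 7, 9, 11, 13, 15, 17, 19, 23, 25, 28; that makes 12.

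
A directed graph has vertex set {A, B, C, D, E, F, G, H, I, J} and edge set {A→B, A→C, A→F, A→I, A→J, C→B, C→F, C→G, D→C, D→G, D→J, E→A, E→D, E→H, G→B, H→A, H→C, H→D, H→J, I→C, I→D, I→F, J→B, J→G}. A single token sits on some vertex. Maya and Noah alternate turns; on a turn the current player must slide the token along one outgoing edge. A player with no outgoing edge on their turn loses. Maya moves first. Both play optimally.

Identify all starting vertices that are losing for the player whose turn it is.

B, D, F

Positions with no move are L. A position that does have a move is losing for the player to move precisely when every available move leads to a winning position for the opponent. Fill in the labels:
Every edge goes from a vertex to one that appears earlier in the order B, F, G, C, J, D, I, A, H, E, so processing vertices in that order labels each vertex after all of its successors.
B: no outgoing edge → L
F: no outgoing edge → L
G: reaches L-position B → W
C: reaches L-position F → W
J: reaches L-position B → W
D: only reaches J(W), C(W), G(W), all W → L
I: reaches L-position D → W
A: reaches L-position F → W
H: reaches L-position D → W
E: reaches L-position D → W
Reading off the rows marked L gives the requested list; there are 3 such vertices.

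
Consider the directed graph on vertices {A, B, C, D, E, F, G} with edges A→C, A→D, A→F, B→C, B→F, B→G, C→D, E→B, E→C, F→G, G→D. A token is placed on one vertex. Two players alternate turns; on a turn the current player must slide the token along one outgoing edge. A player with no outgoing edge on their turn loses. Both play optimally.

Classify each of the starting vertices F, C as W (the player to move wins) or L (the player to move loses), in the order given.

Classify positions by backward induction: terminal positions (no move available) are L. From any other position, the mover wins iff some move reaches an L.
Every edge goes from a vertex to one that appears earlier in the order D, G, F, C, B, E, A, so processing vertices in that order labels each vertex after all of its successors.
D: no outgoing edge → L
G: →D(L), so W
F: →G(W) only, which is W, so L
C: →D(L), so W
B: →F(L), so W
E: →B(W), C(W) — all W, so L
A: →F(L), so W

F: L, C: W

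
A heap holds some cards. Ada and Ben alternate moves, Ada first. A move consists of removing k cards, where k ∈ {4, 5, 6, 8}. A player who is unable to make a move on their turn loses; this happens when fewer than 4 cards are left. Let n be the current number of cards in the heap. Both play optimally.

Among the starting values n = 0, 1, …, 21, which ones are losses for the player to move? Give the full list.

Use the standard recursion: the mover loses at a terminal position; elsewhere, the mover wins exactly when some move hands the opponent an L position.
n=0: no move → L
n=1: no move → L
n=2: no move → L
n=3: no move → L
n=4: can move to 0, which is L ⇒ W
n=5: can move to 1, which is L ⇒ W
n=6: can move to 2, which is L ⇒ W
n=7: can move to 3, which is L ⇒ W
n=8: can move to 3, which is L ⇒ W
n=9: can move to 3, which is L ⇒ W
n=10: can move to 2, which is L ⇒ W
n=11: can move to 3, which is L ⇒ W
n=12: moves to 8(W), 7(W), 6(W), 4(W); every one is W ⇒ L
n=13: moves to 9(W), 8(W), 7(W), 5(W); every one is W ⇒ L
n=14: moves to 10(W), 9(W), 8(W), 6(W); every one is W ⇒ L
n=15: moves to 11(W), 10(W), 9(W), 7(W); every one is W ⇒ L
n=16: can move to 12, which is L ⇒ W
n=17: can move to 13, which is L ⇒ W
n=18: can move to 14, which is L ⇒ W
n=19: can move to 15, which is L ⇒ W
n=20: can move to 15, which is L ⇒ W
n=21: can move to 15, which is L ⇒ W
Reading off the rows marked L gives the requested list; there are 8 such values of n.

0, 1, 2, 3, 12, 13, 14, 15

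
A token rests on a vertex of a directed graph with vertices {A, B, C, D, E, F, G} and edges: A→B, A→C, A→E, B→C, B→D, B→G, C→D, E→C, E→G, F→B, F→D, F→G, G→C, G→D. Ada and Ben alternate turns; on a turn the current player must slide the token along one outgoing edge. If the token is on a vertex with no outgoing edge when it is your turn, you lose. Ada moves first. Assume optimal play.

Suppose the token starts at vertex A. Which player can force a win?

Ada wins.

Positions with no move are L. A position that does have a move is losing for the player to move precisely when every available move leads to a winning position for the opponent. Fill in the labels:
Every edge goes from a vertex to one that appears earlier in the order D, C, G, B, E, F, A, so processing vertices in that order labels each vertex after all of its successors.
D: no outgoing edge → L
C: →D(L), so W
G: →D(L), so W
B: →D(L), so W
E: →G(W), C(W) — all W, so L
F: →D(L), so W
A: →E(L), so W
The starting position A is W: Ada should move to E, handing over an L position.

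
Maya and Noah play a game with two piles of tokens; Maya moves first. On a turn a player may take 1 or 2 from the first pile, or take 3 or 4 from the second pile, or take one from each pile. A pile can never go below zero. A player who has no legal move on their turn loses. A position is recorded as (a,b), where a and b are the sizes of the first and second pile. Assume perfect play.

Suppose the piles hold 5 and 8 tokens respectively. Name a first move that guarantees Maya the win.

Move to (3,8).

Work bottom-up. With no move the player to move loses. Otherwise the position is W if at least one move leads to an L position for the opponent, and L if every move leads to a W.
No move ever increases a pile, so every position that can arise here has a ≤ 5 and b ≤ 8; it is enough to label the cells with 0 ≤ a ≤ 5 and 0 ≤ b ≤ 8.
Every move lowers a or b (never raises either), so fill the grid row by row in increasing a, and left to right within a row: each cell's successors are then already labelled.
      b=0  b=1  b=2  b=3  b=4  b=5  b=6  b=7  b=8
a=0:    L    L    L    W    W    W    W    L    L
a=1:    W    W    W    W    L    L    L    W    W
a=2:    W    W    W    L    W    W    W    W    W
a=3:    L    L    L    W    W    W    W    L    L
a=4:    W    W    W    W    L    L    L    W    W
a=5:    W    W    W    L    W    W    W    W    W
Cells with no legal move (terminal, hence L): (0,0), (0,1), (0,2).
The remaining L cells, each justified by listing all of its moves:
(0,7): →(0,4)(W), (0,3)(W) — all W, so L
(0,8): →(0,5)(W), (0,4)(W) — all W, so L
(1,4): →(0,4)(W), (1,1)(W), (1,0)(W), (0,3)(W) — all W, so L
(1,5): →(0,5)(W), (1,2)(W), (1,1)(W), (0,4)(W) — all W, so L
(1,6): →(0,6)(W), (1,3)(W), (1,2)(W), (0,5)(W) — all W, so L
(2,3): →(1,3)(W), (0,3)(W), (2,0)(W), (1,2)(W) — all W, so L
(3,0): →(2,0)(W), (1,0)(W) — all W, so L
(3,1): →(2,1)(W), (1,1)(W), (2,0)(W) — all W, so L
(3,2): →(2,2)(W), (1,2)(W), (2,1)(W) — all W, so L
(3,7): →(2,7)(W), (1,7)(W), (3,4)(W), (3,3)(W), (2,6)(W) — all W, so L
(3,8): →(2,8)(W), (1,8)(W), (3,5)(W), (3,4)(W), (2,7)(W) — all W, so L
(4,4): →(3,4)(W), (2,4)(W), (4,1)(W), (4,0)(W), (3,3)(W) — all W, so L
(4,5): →(3,5)(W), (2,5)(W), (4,2)(W), (4,1)(W), (3,4)(W) — all W, so L
(4,6): →(3,6)(W), (2,6)(W), (4,3)(W), (4,2)(W), (3,5)(W) — all W, so L
(5,3): →(4,3)(W), (3,3)(W), (5,0)(W), (4,2)(W) — all W, so L
Every other cell has at least one move into one of the L cells above, so it is W.
From (5,8), the L positions reachable in one move are: (3,8).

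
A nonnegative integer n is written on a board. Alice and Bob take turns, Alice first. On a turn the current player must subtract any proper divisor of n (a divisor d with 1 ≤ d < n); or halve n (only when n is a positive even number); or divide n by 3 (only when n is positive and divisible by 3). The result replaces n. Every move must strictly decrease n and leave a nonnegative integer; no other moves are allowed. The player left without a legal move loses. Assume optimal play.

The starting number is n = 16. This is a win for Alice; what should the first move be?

Label each position W (a win for the player to move) or L (a loss). A position with no legal move is L; any other position is W exactly when some move reaches an L, and L when every move reaches a W.
n=0: no move → L
n=1: no move → L
n=2: can move to 1, which is L ⇒ W
n=3: can move to 1, which is L ⇒ W
n=4: moves to 2(W), 3(W); every one is W ⇒ L
n=5: can move to 4, which is L ⇒ W
n=6: can move to 4, which is L ⇒ W
n=7: the only move is to 6(W), a W ⇒ L
n=8: can move to 4, which is L ⇒ W
n=9: moves to 3(W), 6(W), 8(W); every one is W ⇒ L
n=10: can move to 9, which is L ⇒ W
n=11: the only move is to 10(W), a W ⇒ L
n=12: can move to 4, which is L ⇒ W
n=13: the only move is to 12(W), a W ⇒ L
n=14: can move to 7, which is L ⇒ W
n=15: moves to 5(W), 10(W), 12(W), 14(W); every one is W ⇒ L
n=16: can move to 15, which is L ⇒ W
From 16, the L positions reachable in one move are: 15.

Move to 15.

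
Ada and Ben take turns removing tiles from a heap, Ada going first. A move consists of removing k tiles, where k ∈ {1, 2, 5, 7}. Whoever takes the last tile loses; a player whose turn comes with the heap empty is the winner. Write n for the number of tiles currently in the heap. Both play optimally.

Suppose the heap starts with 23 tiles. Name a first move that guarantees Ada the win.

Remove 1, leaving 22.

Work bottom-up. With no move the player to move wins. Otherwise the position is W if at least one move leads to an L position for the opponent, and L if every move leads to a W.
n=0: no move; the opponent has just taken the last tile and therefore loses → W
n=1: only reaches 0(W), which is W → L
n=2: reaches L-position 1 → W
n=3: reaches L-position 1 → W
n=4: only reaches 3(W), 2(W), all W → L
n=5: reaches L-position 4 → W
n=6: reaches L-position 4 → W
n=7: only reaches 6(W), 5(W), 2(W), 0(W), all W → L
n=8: reaches L-position 7 → W
n=9: reaches L-position 7 → W
n=10: only reaches 9(W), 8(W), 5(W), 3(W), all W → L
n=11: reaches L-position 10 → W
n=12: reaches L-position 10 → W
n=13: only reaches 12(W), 11(W), 8(W), 6(W), all W → L
n=14: reaches L-position 13 → W
n=15: reaches L-position 13 → W
n=16: only reaches 15(W), 14(W), 11(W), 9(W), all W → L
n=17: reaches L-position 16 → W
n=18: reaches L-position 16 → W
n=19: only reaches 18(W), 17(W), 14(W), 12(W), all W → L
n=20: reaches L-position 19 → W
n=21: reaches L-position 19 → W
n=22: only reaches 21(W), 20(W), 17(W), 15(W), all W → L
n=23: reaches L-position 22 → W
From 23, the L positions reachable in one move are: 22, 16. Any move reaching one of these is winning.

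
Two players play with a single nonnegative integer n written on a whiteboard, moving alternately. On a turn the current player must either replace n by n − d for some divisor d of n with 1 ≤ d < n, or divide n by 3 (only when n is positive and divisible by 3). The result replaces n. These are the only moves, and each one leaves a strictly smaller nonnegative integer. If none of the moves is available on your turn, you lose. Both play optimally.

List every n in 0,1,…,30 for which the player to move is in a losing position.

0, 1, 4, 7, 9, 11, 13, 15, 17, 19, 23, 25, 28

Work bottom-up. With no move the player to move loses. Otherwise the position is W if at least one move leads to an L position for the opponent, and L if every move leads to a W.
n=0: no move → L
n=1: no move → L
n=2: reaches L-position 1 → W
n=3: reaches L-position 1 → W
n=4: only reaches 2(W), 3(W), all W → L
n=5: reaches L-position 4 → W
n=6: reaches L-position 4 → W
n=7: only reaches 6(W), which is W → L
n=8: reaches L-position 4 → W
n=9: only reaches 3(W), 6(W), 8(W), all W → L
n=10: reaches L-position 9 → W
n=11: only reaches 10(W), which is W → L
n=12: reaches L-position 4 → W
n=13: only reaches 12(W), which is W → L
n=14: reaches L-position 7 → W
n=15: only reaches 5(W), 10(W), 12(W), 14(W), all W → L
n=16: reaches L-position 15 → W
n=17: only reaches 16(W), which is W → L
n=18: reaches L-position 9 → W
n=19: only reaches 18(W), which is W → L
n=20: reaches L-position 15 → W
n=21: reaches L-position 7 → W
n=22: reaches L-position 11 → W
n=23: only reaches 22(W), which is W → L
n=24: reaches L-position 23 → W
n=25: only reaches 20(W), 24(W), all W → L
n=26: reaches L-position 13 → W
n=27: reaches L-position 9 → W
n=28: only reaches 14(W), 21(W), 24(W), 26(W), 27(W), all W → L
n=29: reaches L-position 28 → W
n=30: reaches L-position 15 → W
Reading off the rows marked L gives the requested list; there are 13 such values of n.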